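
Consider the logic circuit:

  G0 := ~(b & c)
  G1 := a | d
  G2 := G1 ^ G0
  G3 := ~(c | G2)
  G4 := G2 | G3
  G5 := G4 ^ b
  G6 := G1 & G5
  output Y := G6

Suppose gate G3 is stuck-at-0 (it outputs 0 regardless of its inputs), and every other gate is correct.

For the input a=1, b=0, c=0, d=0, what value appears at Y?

Propagate with G3 forced: G0=1, G1=1, G2=0, G3=0 [stuck-at-0], G4=0, G5=0, G6=0.
So Y = 0. (Without the fault it would be 1.)

0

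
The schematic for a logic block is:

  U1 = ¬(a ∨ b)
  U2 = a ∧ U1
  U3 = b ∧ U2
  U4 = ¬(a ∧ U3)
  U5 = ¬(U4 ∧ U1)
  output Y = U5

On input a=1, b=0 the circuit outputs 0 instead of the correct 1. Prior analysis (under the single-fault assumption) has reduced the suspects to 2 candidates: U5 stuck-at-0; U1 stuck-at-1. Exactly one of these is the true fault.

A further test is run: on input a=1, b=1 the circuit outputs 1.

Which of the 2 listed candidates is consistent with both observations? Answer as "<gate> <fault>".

Evaluate each candidate on input a=1, b=1:
  U5 stuck-at-0: U1=0, U2=0, U3=0, U4=1, U5=0 [stuck-at-0] → 0 — eliminated
  U1 stuck-at-1: U1=1 [stuck-at-1], U2=1, U3=1, U4=0, U5=1 → 1 — matches
Only U1 stuck-at-1 reproduces the observed 1.

U1 stuck-at-1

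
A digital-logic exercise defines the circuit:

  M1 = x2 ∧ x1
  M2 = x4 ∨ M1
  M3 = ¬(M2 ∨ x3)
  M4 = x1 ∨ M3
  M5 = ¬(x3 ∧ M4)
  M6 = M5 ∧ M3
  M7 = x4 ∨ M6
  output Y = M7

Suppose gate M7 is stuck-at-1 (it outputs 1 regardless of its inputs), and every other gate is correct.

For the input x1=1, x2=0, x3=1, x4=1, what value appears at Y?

1

Propagate with M7 forced: M1=0, M2=1, M3=0, M4=1, M5=0, M6=0, M7=1 [stuck-at-1].
So Y = 1. (Same as the fault-free value — the fault is masked on this input.)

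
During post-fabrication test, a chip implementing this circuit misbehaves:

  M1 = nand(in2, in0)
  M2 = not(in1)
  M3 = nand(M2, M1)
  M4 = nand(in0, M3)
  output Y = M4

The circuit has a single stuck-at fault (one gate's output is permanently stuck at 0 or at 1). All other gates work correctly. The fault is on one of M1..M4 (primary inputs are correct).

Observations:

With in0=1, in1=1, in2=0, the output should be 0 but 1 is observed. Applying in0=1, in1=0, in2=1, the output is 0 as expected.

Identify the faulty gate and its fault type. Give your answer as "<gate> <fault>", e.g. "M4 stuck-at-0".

M2 stuck-at-1

Fault-free values for test 1 (in0=1, in1=1, in2=0): M1=1, M2=0, M3=1, M4=0, giving Y=0. Observed 1.
Test 1: faults giving observed 1 are {M2 stuck-at-1, M3 stuck-at-0, M4 stuck-at-1}.
Test 2 (in0=1, in1=0, in2=1): fault-free M1=0, M2=1, M3=1, M4=0 → 0; observed 0. Eliminates M3 stuck-at-0, M4 stuck-at-1.
Only M2 stuck-at-1 is consistent with every test.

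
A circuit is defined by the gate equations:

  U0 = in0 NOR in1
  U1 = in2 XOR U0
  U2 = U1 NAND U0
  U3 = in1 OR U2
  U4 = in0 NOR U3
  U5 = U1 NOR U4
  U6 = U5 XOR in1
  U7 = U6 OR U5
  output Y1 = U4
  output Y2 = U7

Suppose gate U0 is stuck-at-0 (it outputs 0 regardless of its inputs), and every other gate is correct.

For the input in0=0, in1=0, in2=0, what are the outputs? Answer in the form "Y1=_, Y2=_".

Y1=0, Y2=1

Propagate with U0 forced: U0=0 [stuck-at-0], U1=0, U2=1, U3=1, U4=0, U5=1, U6=1, U7=1.
So the outputs are Y1=0, Y2=1. (Without the fault they would be Y1=1, Y2=0.)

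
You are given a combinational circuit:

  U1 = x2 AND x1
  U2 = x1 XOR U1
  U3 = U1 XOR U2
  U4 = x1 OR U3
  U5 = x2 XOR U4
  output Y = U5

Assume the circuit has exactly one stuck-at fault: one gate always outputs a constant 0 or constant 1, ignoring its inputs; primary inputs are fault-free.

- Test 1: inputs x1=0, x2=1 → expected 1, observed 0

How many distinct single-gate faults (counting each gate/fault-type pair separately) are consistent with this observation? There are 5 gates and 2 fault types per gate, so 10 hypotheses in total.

Fault-free: U1=0, U2=0, U3=0, U4=0, U5=1 → 1. Observed 0.
  U1 stuck-at-0: output 1 ✗
  U1 stuck-at-1: output 1 ✗
  U2 stuck-at-0: output 1 ✗
  U2 stuck-at-1: output 0 ✓
  U3 stuck-at-0: output 1 ✗
  U3 stuck-at-1: output 0 ✓
  U4 stuck-at-0: output 1 ✗
  U4 stuck-at-1: output 0 ✓
  U5 stuck-at-0: output 0 ✓
  U5 stuck-at-1: output 1 ✗
Consistent faults: {U2 stuck-at-1, U3 stuck-at-1, U4 stuck-at-1, U5 stuck-at-0} — 4 in all.

4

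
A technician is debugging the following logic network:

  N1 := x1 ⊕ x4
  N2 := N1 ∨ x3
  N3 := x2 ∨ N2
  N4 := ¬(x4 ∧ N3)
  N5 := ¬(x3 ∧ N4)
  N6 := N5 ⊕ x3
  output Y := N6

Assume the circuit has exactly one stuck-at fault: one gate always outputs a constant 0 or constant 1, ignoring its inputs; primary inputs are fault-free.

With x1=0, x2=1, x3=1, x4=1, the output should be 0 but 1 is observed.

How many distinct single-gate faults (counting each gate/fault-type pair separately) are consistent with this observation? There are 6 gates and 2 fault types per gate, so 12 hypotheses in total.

4

Fault-free: N1=1, N2=1, N3=1, N4=0, N5=1, N6=0 → 0. Observed 1.
  N1 stuck-at-0: output 0 ✗
  N1 stuck-at-1: output 0 ✗
  N2 stuck-at-0: output 0 ✗
  N2 stuck-at-1: output 0 ✗
  N3 stuck-at-0: output 1 ✓
  N3 stuck-at-1: output 0 ✗
  N4 stuck-at-0: output 0 ✗
  N4 stuck-at-1: output 1 ✓
  N5 stuck-at-0: output 1 ✓
  N5 stuck-at-1: output 0 ✗
  N6 stuck-at-0: output 0 ✗
  N6 stuck-at-1: output 1 ✓
Consistent faults: {N3 stuck-at-0, N4 stuck-at-1, N5 stuck-at-0, N6 stuck-at-1} — 4 in all.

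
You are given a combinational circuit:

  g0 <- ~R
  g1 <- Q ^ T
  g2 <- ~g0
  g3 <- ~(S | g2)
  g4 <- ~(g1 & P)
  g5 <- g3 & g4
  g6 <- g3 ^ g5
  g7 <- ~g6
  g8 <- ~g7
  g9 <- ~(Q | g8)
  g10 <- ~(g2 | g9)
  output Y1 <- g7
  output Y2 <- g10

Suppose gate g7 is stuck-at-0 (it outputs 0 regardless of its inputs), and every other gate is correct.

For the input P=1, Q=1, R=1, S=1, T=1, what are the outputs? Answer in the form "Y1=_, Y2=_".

Propagate with g7 forced: g0=0, g1=0, g2=1, g3=0, g4=1, g5=0, g6=0, g7=0 [stuck-at-0], g8=1, g9=0, g10=0.
So the outputs are Y1=0, Y2=0. (Without the fault they would be Y1=1, Y2=0.)

Y1=0, Y2=0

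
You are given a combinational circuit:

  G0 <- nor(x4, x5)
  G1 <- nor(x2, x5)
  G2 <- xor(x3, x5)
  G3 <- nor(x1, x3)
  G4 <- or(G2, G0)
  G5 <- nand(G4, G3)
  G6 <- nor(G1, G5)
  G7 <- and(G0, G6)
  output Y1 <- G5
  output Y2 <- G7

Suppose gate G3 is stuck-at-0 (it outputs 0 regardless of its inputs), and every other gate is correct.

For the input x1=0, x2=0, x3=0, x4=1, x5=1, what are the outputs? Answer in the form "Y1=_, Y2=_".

Y1=1, Y2=0

Propagate with G3 forced: G0=0, G1=0, G2=1, G3=0 [stuck-at-0], G4=1, G5=1, G6=0, G7=0.
So the outputs are Y1=1, Y2=0. (Without the fault they would be Y1=0, Y2=0.)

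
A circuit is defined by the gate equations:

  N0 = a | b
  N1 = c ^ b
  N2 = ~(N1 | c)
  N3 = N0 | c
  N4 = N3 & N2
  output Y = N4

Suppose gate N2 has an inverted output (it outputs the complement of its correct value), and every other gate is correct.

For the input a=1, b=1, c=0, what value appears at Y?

1

Propagate with N2 forced: N0=1, N1=1, N2=1 [inverted output], N3=1, N4=1.
So Y = 1. (Without the fault it would be 0.)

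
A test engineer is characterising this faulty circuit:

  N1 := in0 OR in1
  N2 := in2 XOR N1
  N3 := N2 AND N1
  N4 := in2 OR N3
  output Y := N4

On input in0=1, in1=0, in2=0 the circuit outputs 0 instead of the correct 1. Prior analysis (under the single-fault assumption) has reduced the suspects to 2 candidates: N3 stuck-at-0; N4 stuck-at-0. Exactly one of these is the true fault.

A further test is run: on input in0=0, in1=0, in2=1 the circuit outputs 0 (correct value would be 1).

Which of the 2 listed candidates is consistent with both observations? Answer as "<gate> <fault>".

N4 stuck-at-0

Evaluate each candidate on input in0=0, in1=0, in2=1:
  N3 stuck-at-0: N1=0, N2=1, N3=0 [stuck-at-0], N4=1 → 1 — eliminated
  N4 stuck-at-0: N1=0, N2=1, N3=0, N4=0 [stuck-at-0] → 0 — matches
Only N4 stuck-at-0 reproduces the observed 0.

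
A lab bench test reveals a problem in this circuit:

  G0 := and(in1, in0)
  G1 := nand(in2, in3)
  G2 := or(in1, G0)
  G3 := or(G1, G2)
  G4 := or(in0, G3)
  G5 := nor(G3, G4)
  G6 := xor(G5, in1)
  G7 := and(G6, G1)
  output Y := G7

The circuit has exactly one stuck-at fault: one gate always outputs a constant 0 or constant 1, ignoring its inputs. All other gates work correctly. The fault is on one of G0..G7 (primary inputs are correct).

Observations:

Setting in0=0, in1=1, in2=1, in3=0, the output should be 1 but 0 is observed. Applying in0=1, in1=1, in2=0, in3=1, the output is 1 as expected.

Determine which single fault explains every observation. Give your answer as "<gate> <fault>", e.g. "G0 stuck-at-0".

G3 stuck-at-0

Fault-free values for test 1 (in0=0, in1=1, in2=1, in3=0): G0=0, G1=1, G2=1, G3=1, G4=1, G5=0, G6=1, G7=1, giving Y=1. Observed 0.
Test 1: faults giving observed 0 are {G1 stuck-at-0, G3 stuck-at-0, G5 stuck-at-1, G6 stuck-at-0, G7 stuck-at-0}.
Test 2 (in0=1, in1=1, in2=0, in3=1): fault-free G0=1, G1=1, G2=1, G3=1, G4=1, G5=0, G6=1, G7=1 → 1; observed 1. Eliminates G1 stuck-at-0, G5 stuck-at-1, G6 stuck-at-0, G7 stuck-at-0.
Only G3 stuck-at-0 is consistent with every test.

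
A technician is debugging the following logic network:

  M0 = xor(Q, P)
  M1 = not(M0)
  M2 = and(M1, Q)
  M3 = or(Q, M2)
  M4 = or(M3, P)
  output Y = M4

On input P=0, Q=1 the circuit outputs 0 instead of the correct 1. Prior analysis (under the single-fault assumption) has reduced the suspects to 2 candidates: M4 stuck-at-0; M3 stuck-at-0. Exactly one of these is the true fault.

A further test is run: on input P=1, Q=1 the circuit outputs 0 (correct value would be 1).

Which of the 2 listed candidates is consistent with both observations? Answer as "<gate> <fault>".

Evaluate each candidate on input P=1, Q=1:
  M4 stuck-at-0: M0=0, M1=1, M2=1, M3=1, M4=0 [stuck-at-0] → 0 — matches
  M3 stuck-at-0: M0=0, M1=1, M2=1, M3=0 [stuck-at-0], M4=1 → 1 — eliminated
Only M4 stuck-at-0 reproduces the observed 0.

M4 stuck-at-0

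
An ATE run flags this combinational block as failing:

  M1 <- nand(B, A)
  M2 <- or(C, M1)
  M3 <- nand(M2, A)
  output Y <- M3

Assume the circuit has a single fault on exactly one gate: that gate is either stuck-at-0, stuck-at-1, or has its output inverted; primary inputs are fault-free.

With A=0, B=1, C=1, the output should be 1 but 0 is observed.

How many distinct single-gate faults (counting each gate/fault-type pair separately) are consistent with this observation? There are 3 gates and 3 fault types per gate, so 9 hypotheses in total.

2

Fault-free: M1=1, M2=1, M3=1 → 1. Observed 0.
  M1 stuck-at-0: output 1 ✗
  M1 stuck-at-1: output 1 ✗
  M1 inverted output: output 1 ✗
  M2 stuck-at-0: output 1 ✗
  M2 stuck-at-1: output 1 ✗
  M2 inverted output: output 1 ✗
  M3 stuck-at-0: output 0 ✓
  M3 stuck-at-1: output 1 ✗
  M3 inverted output: output 0 ✓
Consistent faults: {M3 stuck-at-0, M3 inverted output} — 2 in all.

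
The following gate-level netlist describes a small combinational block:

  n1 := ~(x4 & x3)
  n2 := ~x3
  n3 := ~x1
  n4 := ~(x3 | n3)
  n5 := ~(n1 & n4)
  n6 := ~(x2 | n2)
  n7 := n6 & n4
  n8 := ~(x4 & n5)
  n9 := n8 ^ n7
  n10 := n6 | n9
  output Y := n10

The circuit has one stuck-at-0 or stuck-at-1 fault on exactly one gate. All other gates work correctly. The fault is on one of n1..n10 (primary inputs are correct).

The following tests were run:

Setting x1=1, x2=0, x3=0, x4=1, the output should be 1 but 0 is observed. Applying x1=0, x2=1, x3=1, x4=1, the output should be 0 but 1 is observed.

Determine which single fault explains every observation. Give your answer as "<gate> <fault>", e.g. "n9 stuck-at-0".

n7 stuck-at-1

Fault-free values for test 1 (x1=1, x2=0, x3=0, x4=1): n1=1, n2=1, n3=0, n4=1, n5=0, n6=0, n7=0, n8=1, n9=1, n10=1, giving Y=1. Observed 0.
Test 1: faults giving observed 0 are {n1 stuck-at-0, n3 stuck-at-1, n4 stuck-at-0, n5 stuck-at-1, n7 stuck-at-1, n8 stuck-at-0, n9 stuck-at-0, n10 stuck-at-0}.
Test 2 (x1=0, x2=1, x3=1, x4=1): fault-free n1=0, n2=0, n3=1, n4=0, n5=1, n6=0, n7=0, n8=0, n9=0, n10=0 → 0; observed 1. Eliminates n1 stuck-at-0, n3 stuck-at-1, n4 stuck-at-0, n5 stuck-at-1, n8 stuck-at-0, n9 stuck-at-0, n10 stuck-at-0.
Only n7 stuck-at-1 is consistent with every test.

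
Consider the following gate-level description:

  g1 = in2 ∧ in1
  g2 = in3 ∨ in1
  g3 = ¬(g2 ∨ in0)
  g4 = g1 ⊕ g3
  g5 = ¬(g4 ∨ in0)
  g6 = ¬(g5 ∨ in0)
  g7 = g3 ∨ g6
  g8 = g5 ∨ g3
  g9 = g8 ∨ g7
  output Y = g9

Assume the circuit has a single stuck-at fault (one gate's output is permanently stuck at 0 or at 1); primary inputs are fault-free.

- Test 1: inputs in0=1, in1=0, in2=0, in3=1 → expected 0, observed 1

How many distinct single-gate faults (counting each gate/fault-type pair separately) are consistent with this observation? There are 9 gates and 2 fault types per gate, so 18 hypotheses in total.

6

Fault-free: g1=0, g2=1, g3=0, g4=0, g5=0, g6=0, g7=0, g8=0, g9=0 → 0. Observed 1.
  g1: none of the 2 fault types match ✗
  g2: none of the 2 fault types match ✗
  g3: stuck-at-1 ✓; others ✗
  g4: none of the 2 fault types match ✗
  g5: stuck-at-1 ✓; others ✗
  g6: stuck-at-1 ✓; others ✗
  g7: stuck-at-1 ✓; others ✗
  g8: stuck-at-1 ✓; others ✗
  g9: stuck-at-1 ✓; others ✗
Consistent faults: {g3 stuck-at-1, g5 stuck-at-1, g6 stuck-at-1, g7 stuck-at-1, g8 stuck-at-1, g9 stuck-at-1} — 6 in all.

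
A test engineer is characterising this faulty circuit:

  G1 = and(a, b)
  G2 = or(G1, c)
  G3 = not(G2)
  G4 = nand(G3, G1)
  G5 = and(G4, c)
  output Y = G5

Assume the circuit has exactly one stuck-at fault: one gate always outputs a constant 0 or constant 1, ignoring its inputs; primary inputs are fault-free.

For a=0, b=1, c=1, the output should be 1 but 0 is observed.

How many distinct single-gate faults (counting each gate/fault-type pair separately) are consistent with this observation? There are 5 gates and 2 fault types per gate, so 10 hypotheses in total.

Fault-free: G1=0, G2=1, G3=0, G4=1, G5=1 → 1. Observed 0.
  G1 stuck-at-0: output 1 ✗
  G1 stuck-at-1: output 1 ✗
  G2 stuck-at-0: output 1 ✗
  G2 stuck-at-1: output 1 ✗
  G3 stuck-at-0: output 1 ✗
  G3 stuck-at-1: output 1 ✗
  G4 stuck-at-0: output 0 ✓
  G4 stuck-at-1: output 1 ✗
  G5 stuck-at-0: output 0 ✓
  G5 stuck-at-1: output 1 ✗
Consistent faults: {G4 stuck-at-0, G5 stuck-at-0} — 2 in all.

2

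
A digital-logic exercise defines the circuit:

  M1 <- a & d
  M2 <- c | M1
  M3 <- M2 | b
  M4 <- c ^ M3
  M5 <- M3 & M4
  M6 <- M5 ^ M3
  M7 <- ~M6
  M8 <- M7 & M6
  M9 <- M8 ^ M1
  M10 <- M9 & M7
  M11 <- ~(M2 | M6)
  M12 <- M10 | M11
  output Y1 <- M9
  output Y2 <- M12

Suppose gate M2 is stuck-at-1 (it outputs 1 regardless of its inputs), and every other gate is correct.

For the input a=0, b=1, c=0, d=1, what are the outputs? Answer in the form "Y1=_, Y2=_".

Y1=0, Y2=0

Propagate with M2 forced: M1=0, M2=1 [stuck-at-1], M3=1, M4=1, M5=1, M6=0, M7=1, M8=0, M9=0, M10=0, M11=0, M12=0.
So the outputs are Y1=0, Y2=0. (Without the fault they would be Y1=0, Y2=1.)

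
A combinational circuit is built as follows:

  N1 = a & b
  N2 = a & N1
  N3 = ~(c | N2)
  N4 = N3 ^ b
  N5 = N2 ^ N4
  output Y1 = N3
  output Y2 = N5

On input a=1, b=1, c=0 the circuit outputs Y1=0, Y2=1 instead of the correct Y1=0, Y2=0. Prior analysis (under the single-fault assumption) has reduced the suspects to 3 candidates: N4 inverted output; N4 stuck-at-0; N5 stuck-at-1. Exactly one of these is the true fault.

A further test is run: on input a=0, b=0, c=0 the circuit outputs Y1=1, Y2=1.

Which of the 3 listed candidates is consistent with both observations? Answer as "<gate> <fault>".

N5 stuck-at-1

Evaluate each candidate on input a=0, b=0, c=0:
  N4 inverted output: N1=0, N2=0, N3=1, N4=0 [inverted output], N5=0 → Y1=1, Y2=0 — eliminated
  N4 stuck-at-0: N1=0, N2=0, N3=1, N4=0 [stuck-at-0], N5=0 → Y1=1, Y2=0 — eliminated
  N5 stuck-at-1: N1=0, N2=0, N3=1, N4=1, N5=1 [stuck-at-1] → Y1=1, Y2=1 — matches
Only N5 stuck-at-1 reproduces the observed Y1=1, Y2=1.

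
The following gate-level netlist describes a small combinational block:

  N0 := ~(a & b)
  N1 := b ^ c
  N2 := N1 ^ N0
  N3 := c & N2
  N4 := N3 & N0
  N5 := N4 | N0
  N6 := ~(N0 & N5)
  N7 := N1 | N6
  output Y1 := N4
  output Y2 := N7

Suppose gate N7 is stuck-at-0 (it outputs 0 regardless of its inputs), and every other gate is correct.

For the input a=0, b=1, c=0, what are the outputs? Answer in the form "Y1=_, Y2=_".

Propagate with N7 forced: N0=1, N1=1, N2=0, N3=0, N4=0, N5=1, N6=0, N7=0 [stuck-at-0].
So the outputs are Y1=0, Y2=0. (Without the fault they would be Y1=0, Y2=1.)

Y1=0, Y2=0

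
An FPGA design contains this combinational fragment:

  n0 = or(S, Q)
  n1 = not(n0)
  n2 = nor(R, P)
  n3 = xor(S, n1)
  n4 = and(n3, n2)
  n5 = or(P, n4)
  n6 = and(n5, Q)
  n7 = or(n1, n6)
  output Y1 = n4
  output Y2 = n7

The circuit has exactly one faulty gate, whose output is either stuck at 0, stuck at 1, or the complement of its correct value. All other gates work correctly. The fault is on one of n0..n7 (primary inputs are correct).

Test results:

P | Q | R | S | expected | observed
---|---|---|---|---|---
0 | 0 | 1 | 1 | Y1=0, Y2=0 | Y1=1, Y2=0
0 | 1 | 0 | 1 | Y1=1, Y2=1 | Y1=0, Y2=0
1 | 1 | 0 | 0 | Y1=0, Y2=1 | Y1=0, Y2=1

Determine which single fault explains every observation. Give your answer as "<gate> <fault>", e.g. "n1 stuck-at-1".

n2 inverted output

Fault-free values for test 1 (P=0, Q=0, R=1, S=1): n0=1, n1=0, n2=0, n3=1, n4=0, n5=0, n6=0, n7=0, giving Y1=0, Y2=0. Observed Y1=1, Y2=0.
Test 1: faults giving observed Y1=1, Y2=0 are {n2 stuck-at-1, n2 inverted output, n4 stuck-at-1, n4 inverted output}.
Test 2 (P=0, Q=1, R=0, S=1): fault-free n0=1, n1=0, n2=1, n3=1, n4=1, n5=1, n6=1, n7=1 → Y1=1, Y2=1; observed Y1=0, Y2=0. Eliminates n2 stuck-at-1, n4 stuck-at-1.
Test 3 (P=1, Q=1, R=0, S=0): fault-free n0=1, n1=0, n2=0, n3=0, n4=0, n5=1, n6=1, n7=1 → Y1=0, Y2=1; observed Y1=0, Y2=1. Eliminates n4 inverted output.
Only n2 inverted output is consistent with every test.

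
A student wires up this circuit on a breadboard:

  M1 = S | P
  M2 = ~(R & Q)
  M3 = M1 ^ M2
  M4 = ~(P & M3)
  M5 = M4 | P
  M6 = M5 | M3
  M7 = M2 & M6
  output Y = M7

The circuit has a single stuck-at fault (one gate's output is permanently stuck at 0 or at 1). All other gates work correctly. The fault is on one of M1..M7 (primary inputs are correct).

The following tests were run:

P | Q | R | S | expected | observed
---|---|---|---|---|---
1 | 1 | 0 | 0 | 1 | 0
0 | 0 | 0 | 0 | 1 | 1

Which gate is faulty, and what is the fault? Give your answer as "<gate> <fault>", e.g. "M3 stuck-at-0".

M5 stuck-at-0

Fault-free values for test 1 (P=1, Q=1, R=0, S=0): M1=1, M2=1, M3=0, M4=1, M5=1, M6=1, M7=1, giving Y=1. Observed 0.
Test 1: faults giving observed 0 are {M2 stuck-at-0, M5 stuck-at-0, M6 stuck-at-0, M7 stuck-at-0}.
Test 2 (P=0, Q=0, R=0, S=0): fault-free M1=0, M2=1, M3=1, M4=1, M5=1, M6=1, M7=1 → 1; observed 1. Eliminates M2 stuck-at-0, M6 stuck-at-0, M7 stuck-at-0.
Only M5 stuck-at-0 is consistent with every test.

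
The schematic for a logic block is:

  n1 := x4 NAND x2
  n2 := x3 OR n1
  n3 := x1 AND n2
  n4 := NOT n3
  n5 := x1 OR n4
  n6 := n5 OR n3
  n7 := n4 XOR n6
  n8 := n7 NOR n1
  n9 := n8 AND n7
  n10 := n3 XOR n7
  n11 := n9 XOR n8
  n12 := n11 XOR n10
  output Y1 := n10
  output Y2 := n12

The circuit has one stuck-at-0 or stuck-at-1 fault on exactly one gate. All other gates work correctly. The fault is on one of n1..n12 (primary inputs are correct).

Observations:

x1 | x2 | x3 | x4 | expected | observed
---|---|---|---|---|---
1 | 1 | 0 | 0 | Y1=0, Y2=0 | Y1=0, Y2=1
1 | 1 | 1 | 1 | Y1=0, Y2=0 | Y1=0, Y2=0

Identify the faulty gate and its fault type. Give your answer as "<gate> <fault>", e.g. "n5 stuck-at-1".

n1 stuck-at-0

Fault-free values for test 1 (x1=1, x2=1, x3=0, x4=0): n1=1, n2=1, n3=1, n4=0, n5=1, n6=1, n7=1, n8=0, n9=0, n10=0, n11=0, n12=0, giving Y1=0, Y2=0. Observed Y1=0, Y2=1.
Test 1: faults giving observed Y1=0, Y2=1 are {n1 stuck-at-0, n9 stuck-at-1, n11 stuck-at-1, n12 stuck-at-1}.
Test 2 (x1=1, x2=1, x3=1, x4=1): fault-free n1=0, n2=1, n3=1, n4=0, n5=1, n6=1, n7=1, n8=0, n9=0, n10=0, n11=0, n12=0 → Y1=0, Y2=0; observed Y1=0, Y2=0. Eliminates n9 stuck-at-1, n11 stuck-at-1, n12 stuck-at-1.
Only n1 stuck-at-0 is consistent with every test.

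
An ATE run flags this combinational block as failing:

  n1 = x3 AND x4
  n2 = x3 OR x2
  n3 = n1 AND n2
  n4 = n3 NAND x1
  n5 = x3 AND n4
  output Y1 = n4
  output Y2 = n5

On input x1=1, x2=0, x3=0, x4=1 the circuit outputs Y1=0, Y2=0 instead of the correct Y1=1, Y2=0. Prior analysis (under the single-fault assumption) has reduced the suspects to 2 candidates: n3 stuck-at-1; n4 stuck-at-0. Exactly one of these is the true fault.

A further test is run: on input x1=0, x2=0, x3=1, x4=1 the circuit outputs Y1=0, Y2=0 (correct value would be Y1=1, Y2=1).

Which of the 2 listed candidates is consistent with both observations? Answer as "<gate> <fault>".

Evaluate each candidate on input x1=0, x2=0, x3=1, x4=1:
  n3 stuck-at-1: n1=1, n2=1, n3=1 [stuck-at-1], n4=1, n5=1 → Y1=1, Y2=1 — eliminated
  n4 stuck-at-0: n1=1, n2=1, n3=1, n4=0 [stuck-at-0], n5=0 → Y1=0, Y2=0 — matches
Only n4 stuck-at-0 reproduces the observed Y1=0, Y2=0.

n4 stuck-at-0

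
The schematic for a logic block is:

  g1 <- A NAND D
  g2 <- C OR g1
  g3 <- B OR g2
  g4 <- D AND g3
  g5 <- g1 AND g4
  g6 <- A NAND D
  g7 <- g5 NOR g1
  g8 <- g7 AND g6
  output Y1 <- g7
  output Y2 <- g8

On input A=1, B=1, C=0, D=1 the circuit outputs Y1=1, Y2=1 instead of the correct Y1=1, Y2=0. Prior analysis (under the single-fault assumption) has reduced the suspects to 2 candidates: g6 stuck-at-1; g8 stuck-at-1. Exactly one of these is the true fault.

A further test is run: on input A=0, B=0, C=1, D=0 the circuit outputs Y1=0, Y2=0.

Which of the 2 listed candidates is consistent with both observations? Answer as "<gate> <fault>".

g6 stuck-at-1

Evaluate each candidate on input A=0, B=0, C=1, D=0:
  g6 stuck-at-1: g1=1, g2=1, g3=1, g4=0, g5=0, g6=1 [stuck-at-1], g7=0, g8=0 → Y1=0, Y2=0 — matches
  g8 stuck-at-1: g1=1, g2=1, g3=1, g4=0, g5=0, g6=1, g7=0, g8=1 [stuck-at-1] → Y1=0, Y2=1 — eliminated
Only g6 stuck-at-1 reproduces the observed Y1=0, Y2=0.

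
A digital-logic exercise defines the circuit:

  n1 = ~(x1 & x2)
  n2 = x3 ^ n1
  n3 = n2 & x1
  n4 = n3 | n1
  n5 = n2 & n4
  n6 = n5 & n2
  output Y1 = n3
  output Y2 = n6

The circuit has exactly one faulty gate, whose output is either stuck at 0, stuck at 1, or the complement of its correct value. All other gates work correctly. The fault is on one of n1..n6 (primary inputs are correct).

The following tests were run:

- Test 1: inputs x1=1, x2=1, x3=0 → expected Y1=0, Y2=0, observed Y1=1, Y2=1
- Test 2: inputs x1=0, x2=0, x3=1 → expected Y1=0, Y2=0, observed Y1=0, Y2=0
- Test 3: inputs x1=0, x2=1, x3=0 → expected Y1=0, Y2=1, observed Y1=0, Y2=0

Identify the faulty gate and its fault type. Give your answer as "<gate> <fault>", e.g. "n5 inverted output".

n1 inverted output

Fault-free values for test 1 (x1=1, x2=1, x3=0): n1=0, n2=0, n3=0, n4=0, n5=0, n6=0, giving Y1=0, Y2=0. Observed Y1=1, Y2=1.
Test 1: faults giving observed Y1=1, Y2=1 are {n1 stuck-at-1, n1 inverted output, n2 stuck-at-1, n2 inverted output}.
Test 2 (x1=0, x2=0, x3=1): fault-free n1=1, n2=0, n3=0, n4=1, n5=0, n6=0 → Y1=0, Y2=0; observed Y1=0, Y2=0. Eliminates n2 stuck-at-1, n2 inverted output.
Test 3 (x1=0, x2=1, x3=0): fault-free n1=1, n2=1, n3=0, n4=1, n5=1, n6=1 → Y1=0, Y2=1; observed Y1=0, Y2=0. Eliminates n1 stuck-at-1.
Only n1 inverted output is consistent with every test.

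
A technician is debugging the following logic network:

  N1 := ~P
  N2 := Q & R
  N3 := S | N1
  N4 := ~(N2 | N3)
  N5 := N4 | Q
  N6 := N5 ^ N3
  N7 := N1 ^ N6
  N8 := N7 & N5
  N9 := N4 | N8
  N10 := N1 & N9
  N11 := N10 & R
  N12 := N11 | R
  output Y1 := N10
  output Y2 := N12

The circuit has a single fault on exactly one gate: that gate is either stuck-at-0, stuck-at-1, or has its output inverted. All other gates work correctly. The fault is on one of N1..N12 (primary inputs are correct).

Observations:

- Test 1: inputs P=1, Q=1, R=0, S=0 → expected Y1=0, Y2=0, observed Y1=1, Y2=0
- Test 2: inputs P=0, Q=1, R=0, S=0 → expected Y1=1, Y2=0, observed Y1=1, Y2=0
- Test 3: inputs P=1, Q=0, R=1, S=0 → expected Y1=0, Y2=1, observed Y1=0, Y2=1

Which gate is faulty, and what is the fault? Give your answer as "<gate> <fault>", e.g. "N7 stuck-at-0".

N1 stuck-at-1

Fault-free values for test 1 (P=1, Q=1, R=0, S=0): N1=0, N2=0, N3=0, N4=1, N5=1, N6=1, N7=1, N8=1, N9=1, N10=0, N11=0, N12=0, giving Y1=0, Y2=0. Observed Y1=1, Y2=0.
Test 1: faults giving observed Y1=1, Y2=0 are {N1 stuck-at-1, N1 inverted output, N10 stuck-at-1, N10 inverted output}.
Test 2 (P=0, Q=1, R=0, S=0): fault-free N1=1, N2=0, N3=1, N4=0, N5=1, N6=0, N7=1, N8=1, N9=1, N10=1, N11=0, N12=0 → Y1=1, Y2=0; observed Y1=1, Y2=0. Eliminates N1 inverted output, N10 inverted output.
Test 3 (P=1, Q=0, R=1, S=0): fault-free N1=0, N2=0, N3=0, N4=1, N5=1, N6=1, N7=1, N8=1, N9=1, N10=0, N11=0, N12=1 → Y1=0, Y2=1; observed Y1=0, Y2=1. Eliminates N10 stuck-at-1.
Only N1 stuck-at-1 is consistent with every test.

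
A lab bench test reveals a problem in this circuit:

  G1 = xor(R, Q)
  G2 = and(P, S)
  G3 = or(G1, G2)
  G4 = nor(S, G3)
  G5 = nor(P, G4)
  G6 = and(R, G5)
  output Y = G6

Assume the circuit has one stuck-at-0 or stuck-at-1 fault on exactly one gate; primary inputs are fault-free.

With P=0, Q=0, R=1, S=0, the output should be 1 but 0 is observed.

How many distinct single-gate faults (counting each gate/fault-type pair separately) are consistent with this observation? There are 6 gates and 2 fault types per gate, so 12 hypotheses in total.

5

Fault-free: G1=1, G2=0, G3=1, G4=0, G5=1, G6=1 → 1. Observed 0.
  G1 stuck-at-0: output 0 ✓
  G1 stuck-at-1: output 1 ✗
  G2 stuck-at-0: output 1 ✗
  G2 stuck-at-1: output 1 ✗
  G3 stuck-at-0: output 0 ✓
  G3 stuck-at-1: output 1 ✗
  G4 stuck-at-0: output 1 ✗
  G4 stuck-at-1: output 0 ✓
  G5 stuck-at-0: output 0 ✓
  G5 stuck-at-1: output 1 ✗
  G6 stuck-at-0: output 0 ✓
  G6 stuck-at-1: output 1 ✗
Consistent faults: {G1 stuck-at-0, G3 stuck-at-0, G4 stuck-at-1, G5 stuck-at-0, G6 stuck-at-0} — 5 in all.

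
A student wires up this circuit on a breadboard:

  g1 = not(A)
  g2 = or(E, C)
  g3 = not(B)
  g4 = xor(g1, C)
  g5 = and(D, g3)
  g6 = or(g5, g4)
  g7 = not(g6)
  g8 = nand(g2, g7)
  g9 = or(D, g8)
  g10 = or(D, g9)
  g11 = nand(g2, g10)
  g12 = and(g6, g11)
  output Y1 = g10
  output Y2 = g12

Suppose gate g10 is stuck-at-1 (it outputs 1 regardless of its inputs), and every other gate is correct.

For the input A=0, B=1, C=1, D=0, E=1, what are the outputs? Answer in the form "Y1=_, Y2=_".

Y1=1, Y2=0

Propagate with g10 forced: g1=1, g2=1, g3=0, g4=0, g5=0, g6=0, g7=1, g8=0, g9=0, g10=1 [stuck-at-1], g11=0, g12=0.
So the outputs are Y1=1, Y2=0. (Without the fault they would be Y1=0, Y2=0.)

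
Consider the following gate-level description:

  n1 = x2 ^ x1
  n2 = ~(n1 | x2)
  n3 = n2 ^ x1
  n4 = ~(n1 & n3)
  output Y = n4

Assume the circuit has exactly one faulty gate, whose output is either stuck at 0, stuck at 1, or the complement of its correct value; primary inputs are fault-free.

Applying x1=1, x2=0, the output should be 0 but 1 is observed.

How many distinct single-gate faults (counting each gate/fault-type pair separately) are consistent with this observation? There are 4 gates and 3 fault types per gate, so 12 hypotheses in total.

Fault-free: n1=1, n2=0, n3=1, n4=0 → 0. Observed 1.
  n1 stuck-at-0: output 1 ✓
  n1 stuck-at-1: output 0 ✗
  n1 inverted output: output 1 ✓
  n2 stuck-at-0: output 0 ✗
  n2 stuck-at-1: output 1 ✓
  n2 inverted output: output 1 ✓
  n3 stuck-at-0: output 1 ✓
  n3 stuck-at-1: output 0 ✗
  n3 inverted output: output 1 ✓
  n4 stuck-at-0: output 0 ✗
  n4 stuck-at-1: output 1 ✓
  n4 inverted output: output 1 ✓
Consistent faults: {n1 stuck-at-0, n1 inverted output, n2 stuck-at-1, n2 inverted output, n3 stuck-at-0, n3 inverted output, n4 stuck-at-1, n4 inverted output} — 8 in all.

8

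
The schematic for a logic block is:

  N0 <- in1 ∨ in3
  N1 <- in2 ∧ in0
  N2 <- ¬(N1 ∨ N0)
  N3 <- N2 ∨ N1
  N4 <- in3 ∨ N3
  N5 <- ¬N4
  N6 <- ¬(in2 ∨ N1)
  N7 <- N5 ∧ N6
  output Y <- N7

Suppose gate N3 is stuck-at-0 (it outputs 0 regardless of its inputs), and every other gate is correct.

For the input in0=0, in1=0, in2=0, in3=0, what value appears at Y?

Propagate with N3 forced: N0=0, N1=0, N2=1, N3=0 [stuck-at-0], N4=0, N5=1, N6=1, N7=1.
So Y = 1. (Without the fault it would be 0.)

1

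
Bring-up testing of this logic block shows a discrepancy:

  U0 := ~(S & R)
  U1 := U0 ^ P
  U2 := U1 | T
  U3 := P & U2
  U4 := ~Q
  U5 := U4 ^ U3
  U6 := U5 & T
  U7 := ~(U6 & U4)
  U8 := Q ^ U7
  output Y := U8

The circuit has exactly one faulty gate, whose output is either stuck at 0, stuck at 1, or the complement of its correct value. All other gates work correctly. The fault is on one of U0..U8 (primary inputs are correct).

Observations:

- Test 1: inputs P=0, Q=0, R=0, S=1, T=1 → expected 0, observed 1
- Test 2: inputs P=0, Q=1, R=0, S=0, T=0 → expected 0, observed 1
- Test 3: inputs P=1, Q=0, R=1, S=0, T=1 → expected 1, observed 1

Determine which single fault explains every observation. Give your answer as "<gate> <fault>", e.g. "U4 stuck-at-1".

U8 stuck-at-1

Fault-free values for test 1 (P=0, Q=0, R=0, S=1, T=1): U0=1, U1=1, U2=1, U3=0, U4=1, U5=1, U6=1, U7=0, U8=0, giving Y=0. Observed 1.
Test 1: faults giving observed 1 are {U3 stuck-at-1, U3 inverted output, U4 stuck-at-0, U4 inverted output, U5 stuck-at-0, U5 inverted output, U6 stuck-at-0, U6 inverted output, U7 stuck-at-1, U7 inverted output, U8 stuck-at-1, U8 inverted output}.
Test 2 (P=0, Q=1, R=0, S=0, T=0): fault-free U0=1, U1=1, U2=1, U3=0, U4=0, U5=0, U6=0, U7=1, U8=0 → 0; observed 1. Eliminates U3 stuck-at-1, U3 inverted output, U4 stuck-at-0, U4 inverted output, U5 stuck-at-0, U5 inverted output, U6 stuck-at-0, U6 inverted output, U7 stuck-at-1.
Test 3 (P=1, Q=0, R=1, S=0, T=1): fault-free U0=1, U1=0, U2=1, U3=1, U4=1, U5=0, U6=0, U7=1, U8=1 → 1; observed 1. Eliminates U7 inverted output, U8 inverted output.
Only U8 stuck-at-1 is consistent with every test.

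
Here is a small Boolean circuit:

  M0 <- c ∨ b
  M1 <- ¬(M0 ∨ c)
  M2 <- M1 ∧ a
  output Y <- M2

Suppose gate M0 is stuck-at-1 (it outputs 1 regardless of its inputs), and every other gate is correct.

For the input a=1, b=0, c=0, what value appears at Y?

0

Propagate with M0 forced: M0=1 [stuck-at-1], M1=0, M2=0.
So Y = 0. (Without the fault it would be 1.)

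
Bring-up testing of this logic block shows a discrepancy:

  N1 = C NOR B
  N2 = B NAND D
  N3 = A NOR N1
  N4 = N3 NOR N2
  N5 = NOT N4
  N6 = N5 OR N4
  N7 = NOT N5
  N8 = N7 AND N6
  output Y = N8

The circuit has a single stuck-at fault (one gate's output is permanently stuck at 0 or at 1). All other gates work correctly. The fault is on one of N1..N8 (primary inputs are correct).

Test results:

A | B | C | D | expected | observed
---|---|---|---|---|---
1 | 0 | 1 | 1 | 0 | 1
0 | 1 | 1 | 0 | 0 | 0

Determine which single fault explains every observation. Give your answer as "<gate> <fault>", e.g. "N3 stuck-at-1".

N2 stuck-at-0

Fault-free values for test 1 (A=1, B=0, C=1, D=1): N1=0, N2=1, N3=0, N4=0, N5=1, N6=1, N7=0, N8=0, giving Y=0. Observed 1.
Test 1: faults giving observed 1 are {N2 stuck-at-0, N4 stuck-at-1, N7 stuck-at-1, N8 stuck-at-1}.
Test 2 (A=0, B=1, C=1, D=0): fault-free N1=0, N2=1, N3=1, N4=0, N5=1, N6=1, N7=0, N8=0 → 0; observed 0. Eliminates N4 stuck-at-1, N7 stuck-at-1, N8 stuck-at-1.
Only N2 stuck-at-0 is consistent with every test.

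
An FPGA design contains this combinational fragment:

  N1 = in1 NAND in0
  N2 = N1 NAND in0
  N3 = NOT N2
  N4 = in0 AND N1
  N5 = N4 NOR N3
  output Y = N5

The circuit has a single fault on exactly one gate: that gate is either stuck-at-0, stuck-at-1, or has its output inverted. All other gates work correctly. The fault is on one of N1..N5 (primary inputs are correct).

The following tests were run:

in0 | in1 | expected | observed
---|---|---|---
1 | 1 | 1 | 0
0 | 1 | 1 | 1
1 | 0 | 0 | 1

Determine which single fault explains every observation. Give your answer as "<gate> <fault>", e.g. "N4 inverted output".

Fault-free values for test 1 (in0=1, in1=1): N1=0, N2=1, N3=0, N4=0, N5=1, giving Y=1. Observed 0.
Test 1: faults giving observed 0 are {N1 stuck-at-1, N1 inverted output, N2 stuck-at-0, N2 inverted output, N3 stuck-at-1, N3 inverted output, N4 stuck-at-1, N4 inverted output, N5 stuck-at-0, N5 inverted output}.
Test 2 (in0=0, in1=1): fault-free N1=1, N2=1, N3=0, N4=0, N5=1 → 1; observed 1. Eliminates N2 stuck-at-0, N2 inverted output, N3 stuck-at-1, N3 inverted output, N4 stuck-at-1, N4 inverted output, N5 stuck-at-0, N5 inverted output.
Test 3 (in0=1, in1=0): fault-free N1=1, N2=0, N3=1, N4=1, N5=0 → 0; observed 1. Eliminates N1 stuck-at-1.
Only N1 inverted output is consistent with every test.

N1 inverted output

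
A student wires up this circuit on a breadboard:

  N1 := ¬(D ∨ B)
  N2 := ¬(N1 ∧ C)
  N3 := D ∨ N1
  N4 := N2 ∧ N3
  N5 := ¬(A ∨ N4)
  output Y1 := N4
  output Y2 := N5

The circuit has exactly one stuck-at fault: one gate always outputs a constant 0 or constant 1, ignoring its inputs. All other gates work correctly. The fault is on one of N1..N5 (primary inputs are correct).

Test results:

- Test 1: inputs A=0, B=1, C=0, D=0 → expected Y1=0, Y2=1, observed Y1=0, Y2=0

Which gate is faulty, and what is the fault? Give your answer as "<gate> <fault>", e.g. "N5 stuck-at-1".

N5 stuck-at-0

Fault-free values for test 1 (A=0, B=1, C=0, D=0): N1=0, N2=1, N3=0, N4=0, N5=1, giving Y1=0, Y2=1. Observed Y1=0, Y2=0.
Test 1: faults giving observed Y1=0, Y2=0 are {N5 stuck-at-0}.
Only N5 stuck-at-0 is consistent with every test.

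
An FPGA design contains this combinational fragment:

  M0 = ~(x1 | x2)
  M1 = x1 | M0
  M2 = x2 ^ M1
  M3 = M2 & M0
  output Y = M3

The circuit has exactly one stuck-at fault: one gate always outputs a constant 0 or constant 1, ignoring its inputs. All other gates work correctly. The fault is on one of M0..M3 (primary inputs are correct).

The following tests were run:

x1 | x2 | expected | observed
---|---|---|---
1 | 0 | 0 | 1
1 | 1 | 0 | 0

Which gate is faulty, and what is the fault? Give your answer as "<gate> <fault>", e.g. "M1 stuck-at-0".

Fault-free values for test 1 (x1=1, x2=0): M0=0, M1=1, M2=1, M3=0, giving Y=0. Observed 1.
Test 1: faults giving observed 1 are {M0 stuck-at-1, M3 stuck-at-1}.
Test 2 (x1=1, x2=1): fault-free M0=0, M1=1, M2=0, M3=0 → 0; observed 0. Eliminates M3 stuck-at-1.
Only M0 stuck-at-1 is consistent with every test.

M0 stuck-at-1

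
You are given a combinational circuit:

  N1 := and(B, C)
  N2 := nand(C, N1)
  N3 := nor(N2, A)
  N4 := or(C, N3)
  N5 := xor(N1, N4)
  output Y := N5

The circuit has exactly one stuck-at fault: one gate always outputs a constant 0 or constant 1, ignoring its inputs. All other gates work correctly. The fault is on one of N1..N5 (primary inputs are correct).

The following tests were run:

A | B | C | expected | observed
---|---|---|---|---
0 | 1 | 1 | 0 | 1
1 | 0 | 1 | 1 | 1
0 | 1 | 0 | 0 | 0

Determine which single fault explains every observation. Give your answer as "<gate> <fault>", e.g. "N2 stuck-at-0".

Fault-free values for test 1 (A=0, B=1, C=1): N1=1, N2=0, N3=1, N4=1, N5=0, giving Y=0. Observed 1.
Test 1: faults giving observed 1 are {N1 stuck-at-0, N4 stuck-at-0, N5 stuck-at-1}.
Test 2 (A=1, B=0, C=1): fault-free N1=0, N2=1, N3=0, N4=1, N5=1 → 1; observed 1. Eliminates N4 stuck-at-0.
Test 3 (A=0, B=1, C=0): fault-free N1=0, N2=1, N3=0, N4=0, N5=0 → 0; observed 0. Eliminates N5 stuck-at-1.
Only N1 stuck-at-0 is consistent with every test.

N1 stuck-at-0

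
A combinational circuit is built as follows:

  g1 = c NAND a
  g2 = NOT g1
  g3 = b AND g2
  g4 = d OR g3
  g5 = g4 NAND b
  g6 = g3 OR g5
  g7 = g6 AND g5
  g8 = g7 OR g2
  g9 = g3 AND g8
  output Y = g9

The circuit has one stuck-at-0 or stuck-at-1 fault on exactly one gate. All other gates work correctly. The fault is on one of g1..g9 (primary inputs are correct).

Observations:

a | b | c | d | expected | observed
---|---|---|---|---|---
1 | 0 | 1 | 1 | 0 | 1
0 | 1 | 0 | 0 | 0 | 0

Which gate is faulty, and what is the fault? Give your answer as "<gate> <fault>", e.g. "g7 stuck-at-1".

g3 stuck-at-1

Fault-free values for test 1 (a=1, b=0, c=1, d=1): g1=0, g2=1, g3=0, g4=1, g5=1, g6=1, g7=1, g8=1, g9=0, giving Y=0. Observed 1.
Test 1: faults giving observed 1 are {g3 stuck-at-1, g9 stuck-at-1}.
Test 2 (a=0, b=1, c=0, d=0): fault-free g1=1, g2=0, g3=0, g4=0, g5=1, g6=1, g7=1, g8=1, g9=0 → 0; observed 0. Eliminates g9 stuck-at-1.
Only g3 stuck-at-1 is consistent with every test.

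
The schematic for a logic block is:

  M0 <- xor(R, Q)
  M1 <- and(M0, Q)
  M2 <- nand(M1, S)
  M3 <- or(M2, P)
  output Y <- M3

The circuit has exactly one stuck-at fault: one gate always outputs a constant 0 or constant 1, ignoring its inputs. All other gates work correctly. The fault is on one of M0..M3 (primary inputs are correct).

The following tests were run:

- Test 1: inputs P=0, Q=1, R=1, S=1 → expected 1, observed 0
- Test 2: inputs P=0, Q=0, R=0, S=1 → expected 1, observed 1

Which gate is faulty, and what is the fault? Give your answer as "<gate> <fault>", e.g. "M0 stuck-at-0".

Fault-free values for test 1 (P=0, Q=1, R=1, S=1): M0=0, M1=0, M2=1, M3=1, giving Y=1. Observed 0.
Test 1: faults giving observed 0 are {M0 stuck-at-1, M1 stuck-at-1, M2 stuck-at-0, M3 stuck-at-0}.
Test 2 (P=0, Q=0, R=0, S=1): fault-free M0=0, M1=0, M2=1, M3=1 → 1; observed 1. Eliminates M1 stuck-at-1, M2 stuck-at-0, M3 stuck-at-0.
Only M0 stuck-at-1 is consistent with every test.

M0 stuck-at-1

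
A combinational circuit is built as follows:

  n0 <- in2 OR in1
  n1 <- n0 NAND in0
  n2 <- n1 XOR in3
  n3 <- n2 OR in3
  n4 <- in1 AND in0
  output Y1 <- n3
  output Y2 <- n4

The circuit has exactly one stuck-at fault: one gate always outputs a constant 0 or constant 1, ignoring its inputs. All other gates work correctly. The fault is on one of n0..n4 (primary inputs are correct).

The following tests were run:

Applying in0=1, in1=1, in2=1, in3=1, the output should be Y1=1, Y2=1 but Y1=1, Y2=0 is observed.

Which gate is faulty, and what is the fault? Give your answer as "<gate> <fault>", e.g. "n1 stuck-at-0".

n4 stuck-at-0

Fault-free values for test 1 (in0=1, in1=1, in2=1, in3=1): n0=1, n1=0, n2=1, n3=1, n4=1, giving Y1=1, Y2=1. Observed Y1=1, Y2=0.
Test 1: faults giving observed Y1=1, Y2=0 are {n4 stuck-at-0}.
Only n4 stuck-at-0 is consistent with every test.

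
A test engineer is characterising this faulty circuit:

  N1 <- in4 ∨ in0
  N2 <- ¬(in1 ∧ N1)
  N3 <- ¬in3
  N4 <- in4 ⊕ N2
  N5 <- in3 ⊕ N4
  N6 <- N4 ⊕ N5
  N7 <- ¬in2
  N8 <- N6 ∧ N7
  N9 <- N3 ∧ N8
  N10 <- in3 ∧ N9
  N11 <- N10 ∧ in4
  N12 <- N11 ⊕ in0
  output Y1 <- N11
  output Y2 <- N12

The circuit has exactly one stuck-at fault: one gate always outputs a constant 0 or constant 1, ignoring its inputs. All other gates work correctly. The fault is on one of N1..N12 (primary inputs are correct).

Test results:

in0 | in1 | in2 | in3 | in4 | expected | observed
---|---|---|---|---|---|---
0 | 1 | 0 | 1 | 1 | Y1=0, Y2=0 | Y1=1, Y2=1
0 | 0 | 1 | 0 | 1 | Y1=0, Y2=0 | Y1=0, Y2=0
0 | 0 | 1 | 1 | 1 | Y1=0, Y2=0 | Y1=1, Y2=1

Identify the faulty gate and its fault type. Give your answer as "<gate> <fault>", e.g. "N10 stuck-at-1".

N9 stuck-at-1

Fault-free values for test 1 (in0=0, in1=1, in2=0, in3=1, in4=1): N1=1, N2=0, N3=0, N4=1, N5=0, N6=1, N7=1, N8=1, N9=0, N10=0, N11=0, N12=0, giving Y1=0, Y2=0. Observed Y1=1, Y2=1.
Test 1: faults giving observed Y1=1, Y2=1 are {N3 stuck-at-1, N9 stuck-at-1, N10 stuck-at-1, N11 stuck-at-1}.
Test 2 (in0=0, in1=0, in2=1, in3=0, in4=1): fault-free N1=1, N2=1, N3=1, N4=0, N5=0, N6=0, N7=0, N8=0, N9=0, N10=0, N11=0, N12=0 → Y1=0, Y2=0; observed Y1=0, Y2=0. Eliminates N10 stuck-at-1, N11 stuck-at-1.
Test 3 (in0=0, in1=0, in2=1, in3=1, in4=1): fault-free N1=1, N2=1, N3=0, N4=0, N5=1, N6=1, N7=0, N8=0, N9=0, N10=0, N11=0, N12=0 → Y1=0, Y2=0; observed Y1=1, Y2=1. Eliminates N3 stuck-at-1.
Only N9 stuck-at-1 is consistent with every test.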